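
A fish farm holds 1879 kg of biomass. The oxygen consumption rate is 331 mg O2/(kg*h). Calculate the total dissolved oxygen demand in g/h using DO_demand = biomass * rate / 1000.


Total O2 consumption (mg/h) = 1879 kg * 331 mg/(kg*h) = 621949 mg/h
Convert to g/h: 621949 / 1000 = 621.949 g/h

621.949 g/h


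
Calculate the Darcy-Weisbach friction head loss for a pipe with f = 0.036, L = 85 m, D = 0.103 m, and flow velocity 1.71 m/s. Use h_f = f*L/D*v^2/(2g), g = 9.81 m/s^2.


v^2 = 1.71^2 = 2.9241 m^2/s^2
L/D = 85/0.103 = 825.24272
h_f = f*(L/D)*v^2/(2g) = 0.036 * 825.24272 * 2.9241 / 19.62 = 4.42769 m

4.42769 m


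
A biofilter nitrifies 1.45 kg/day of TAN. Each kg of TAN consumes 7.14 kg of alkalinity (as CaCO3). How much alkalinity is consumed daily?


Alkalinity factor: 7.14 kg CaCO3 consumed per kg TAN nitrified
alk = 1.45 kg TAN * 7.14 = 10.353 kg CaCO3/day

10.353 kg CaCO3/day


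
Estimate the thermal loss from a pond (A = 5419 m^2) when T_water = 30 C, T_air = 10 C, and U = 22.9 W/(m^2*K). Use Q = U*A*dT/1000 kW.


Temperature difference dT = 30 - 10 = 20 K
Heat loss (W) = U * A * dT = 22.9 * 5419 * 20 = 2481902 W
Convert to kW: 2481902 / 1000 = 2481.902 kW

2481.902 kW


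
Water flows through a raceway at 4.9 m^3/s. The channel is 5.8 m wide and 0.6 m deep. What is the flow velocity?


Cross-sectional area = W * d = 5.8 * 0.6 = 3.48 m^2
Velocity = Q / A = 4.9 / 3.48 = 1.40805 m/s

1.40805 m/s


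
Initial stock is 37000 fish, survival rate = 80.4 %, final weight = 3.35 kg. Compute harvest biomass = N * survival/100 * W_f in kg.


Survivors = 37000 * 80.4/100 = 29748 fish
Harvest biomass = survivors * W_f = 29748 * 3.35 = 99655.8 kg

99655.8 kg


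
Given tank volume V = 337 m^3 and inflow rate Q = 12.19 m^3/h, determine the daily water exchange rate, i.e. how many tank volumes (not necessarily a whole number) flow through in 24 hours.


Daily flow volume = 12.19 m^3/h * 24 h = 292.56 m^3/day
Exchanges = daily flow / tank volume = 292.56 / 337 = 0.868131 exchanges/day

0.868131 exchanges/day


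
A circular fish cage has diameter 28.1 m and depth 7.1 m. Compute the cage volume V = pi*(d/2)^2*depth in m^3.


r = d/2 = 28.1/2 = 14.05 m
Base area = pi*r^2 = pi*14.05^2 = 620.15824 m^2
Volume = 620.15824 * 7.1 = 4403.12 m^3

4403.12 m^3


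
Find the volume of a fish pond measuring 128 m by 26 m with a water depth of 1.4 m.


Base area = L * W = 128 * 26 = 3328 m^2
Volume = area * depth = 3328 * 1.4 = 4659.2 m^3

4659.2 m^3


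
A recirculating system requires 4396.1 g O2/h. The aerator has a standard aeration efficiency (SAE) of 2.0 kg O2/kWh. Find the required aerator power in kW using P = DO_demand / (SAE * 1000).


SAE in g O2/kWh = 2.0 * 1000 = 2000 g/kWh
P = DO_demand / SAE_g = 4396.1 / 2000 = 2.19805 kW

2.19805 kW


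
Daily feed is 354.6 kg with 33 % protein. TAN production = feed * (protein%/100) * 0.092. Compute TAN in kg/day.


Protein in feed = 354.6 * 33/100 = 117.018 kg/day
TAN = protein * 0.092 = 117.018 * 0.092 = 10.765656 kg/day

10.765656 kg/day


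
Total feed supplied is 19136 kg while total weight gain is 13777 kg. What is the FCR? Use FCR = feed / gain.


FCR = feed consumed / weight gained
FCR = 19136 kg / 13777 kg = 1.38898

1.38898


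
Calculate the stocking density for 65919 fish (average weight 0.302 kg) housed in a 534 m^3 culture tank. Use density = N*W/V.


Total biomass = 65919 fish * 0.302 kg = 19907.538 kg
Density = total biomass / volume = 19907.538 / 534 = 37.28 kg/m^3

37.28 kg/m^3


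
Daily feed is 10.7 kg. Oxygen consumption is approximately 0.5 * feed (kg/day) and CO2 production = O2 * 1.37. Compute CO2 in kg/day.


O2 = 10.7 * 0.5 = 5.35
CO2 = 5.35 * 1.37 = 7.3295

7.3295 kg/day


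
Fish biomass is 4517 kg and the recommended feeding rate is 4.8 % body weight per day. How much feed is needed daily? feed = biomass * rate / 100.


Feeding rate fraction = 4.8% / 100 = 0.048
Daily feed = 4517 kg * 0.048 = 216.816 kg/day

216.816 kg/day


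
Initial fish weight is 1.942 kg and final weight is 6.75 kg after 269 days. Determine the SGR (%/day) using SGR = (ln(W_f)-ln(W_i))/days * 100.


ln(W_f) = ln(6.75) = 1.9095425
ln(W_i) = ln(1.942) = 0.66371837
ln(W_f) - ln(W_i) = 1.9095425 - 0.66371837 = 1.2458241
SGR = 1.2458241 / 269 * 100 = 0.463132 %/day

0.463132 %/day


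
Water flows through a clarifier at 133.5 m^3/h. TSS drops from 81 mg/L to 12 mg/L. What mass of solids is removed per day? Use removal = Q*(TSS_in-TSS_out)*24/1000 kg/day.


Concentration drop: TSS_in - TSS_out = 81 - 12 = 69 mg/L
Hourly solids removed = Q * dTSS = 133.5 m^3/h * 69 mg/L = 9211.5 g/h  (m^3/h * mg/L = g/h)
Daily solids removed = 9211.5 * 24 = 221076 g/day
Convert g to kg: 221076 / 1000 = 221.076 kg/day

221.076 kg/day


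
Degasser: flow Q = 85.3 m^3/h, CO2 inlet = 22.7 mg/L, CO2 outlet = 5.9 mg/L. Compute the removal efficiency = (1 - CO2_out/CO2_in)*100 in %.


CO2_out / CO2_in = 5.9 / 22.7 = 0.25991189
Fraction remaining = 0.25991189
efficiency = (1 - 0.25991189) * 100 = 74.0088 %

74.0088 %


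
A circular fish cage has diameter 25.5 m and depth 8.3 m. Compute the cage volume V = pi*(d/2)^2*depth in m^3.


r = d/2 = 25.5/2 = 12.75 m
Base area = pi*r^2 = pi*12.75^2 = 510.70516 m^2
Volume = 510.70516 * 8.3 = 4238.85 m^3

4238.85 m^3


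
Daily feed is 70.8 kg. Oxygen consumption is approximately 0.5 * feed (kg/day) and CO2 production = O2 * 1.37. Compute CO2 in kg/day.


O2 = 70.8 * 0.5 = 35.4
CO2 = 35.4 * 1.37 = 48.498

48.498 kg/day


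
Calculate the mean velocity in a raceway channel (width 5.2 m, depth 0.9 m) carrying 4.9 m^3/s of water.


Cross-sectional area = W * d = 5.2 * 0.9 = 4.68 m^2
Velocity = Q / A = 4.9 / 4.68 = 1.04701 m/s

1.04701 m/s


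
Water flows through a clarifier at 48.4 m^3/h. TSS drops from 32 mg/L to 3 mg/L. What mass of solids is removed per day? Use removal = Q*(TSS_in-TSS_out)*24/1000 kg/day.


Concentration drop: TSS_in - TSS_out = 32 - 3 = 29 mg/L
Hourly solids removed = Q * dTSS = 48.4 m^3/h * 29 mg/L = 1403.6 g/h  (m^3/h * mg/L = g/h)
Daily solids removed = 1403.6 * 24 = 33686.4 g/day
Convert g to kg: 33686.4 / 1000 = 33.6864 kg/day

33.6864 kg/day


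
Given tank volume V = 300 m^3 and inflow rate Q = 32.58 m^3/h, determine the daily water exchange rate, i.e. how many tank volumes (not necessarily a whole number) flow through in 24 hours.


Daily flow volume = 32.58 m^3/h * 24 h = 781.92 m^3/day
Exchanges = daily flow / tank volume = 781.92 / 300 = 2.6064 exchanges/day

2.6064 exchanges/day


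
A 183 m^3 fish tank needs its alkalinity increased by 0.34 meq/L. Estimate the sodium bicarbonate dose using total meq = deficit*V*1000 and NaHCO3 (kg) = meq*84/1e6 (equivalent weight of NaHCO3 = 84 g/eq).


Tank volume in L = 183 m^3 * 1000 = 183000 L
Total meq required = 0.34 meq/L * 183000 L = 62220 meq
NaHCO3 mass = 62220 meq * 84 mg/meq / 1e6 = 5.22648 kg

5.22648 kg


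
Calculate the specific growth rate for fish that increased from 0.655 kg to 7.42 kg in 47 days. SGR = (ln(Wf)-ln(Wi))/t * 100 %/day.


ln(W_f) = ln(7.42) = 2.0041791
ln(W_i) = ln(0.655) = -0.42312004
ln(W_f) - ln(W_i) = 2.0041791 - -0.42312004 = 2.4272991
SGR = 2.4272991 / 47 * 100 = 5.16447 %/day

5.16447 %/day


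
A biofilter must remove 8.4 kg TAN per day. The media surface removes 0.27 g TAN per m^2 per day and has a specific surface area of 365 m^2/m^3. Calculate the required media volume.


A = 8.4*1000 / 0.27 = 31111.111 m^2
V = 31111.111 / 365 = 85.2359

85.2359 m^3


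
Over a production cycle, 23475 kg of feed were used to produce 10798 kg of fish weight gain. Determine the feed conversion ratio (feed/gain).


FCR = feed consumed / weight gained
FCR = 23475 kg / 10798 kg = 2.17401

2.17401


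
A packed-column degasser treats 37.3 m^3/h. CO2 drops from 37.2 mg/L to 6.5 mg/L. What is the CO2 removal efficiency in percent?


CO2_out / CO2_in = 6.5 / 37.2 = 0.17473118
Fraction remaining = 0.17473118
efficiency = (1 - 0.17473118) * 100 = 82.5269 %

82.5269 %


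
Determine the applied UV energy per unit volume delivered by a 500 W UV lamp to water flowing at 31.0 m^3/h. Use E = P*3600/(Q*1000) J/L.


Energy delivered per hour = 500 W * 3600 s = 1800000 J/h
Volume treated per hour = 31.0 m^3/h * 1000 = 31000 L/h
dose = 1800000 / 31000 = 58.0645 J/L

58.0645 J/L


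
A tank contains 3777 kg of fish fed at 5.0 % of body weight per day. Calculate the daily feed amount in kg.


Feeding rate fraction = 5.0% / 100 = 0.05
Daily feed = 3777 kg * 0.05 = 188.85 kg/day

188.85 kg/day


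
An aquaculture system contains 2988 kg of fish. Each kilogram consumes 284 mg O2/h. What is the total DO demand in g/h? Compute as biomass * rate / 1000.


Total O2 consumption (mg/h) = 2988 kg * 284 mg/(kg*h) = 848592 mg/h
Convert to g/h: 848592 / 1000 = 848.592 g/h

848.592 g/h


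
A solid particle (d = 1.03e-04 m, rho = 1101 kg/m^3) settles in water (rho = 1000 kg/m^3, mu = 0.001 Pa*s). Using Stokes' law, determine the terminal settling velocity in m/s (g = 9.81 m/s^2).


Density difference: rho_p - rho_f = 1101 - 1000 = 101 kg/m^3
d^2 = (1.03e-04)^2 = 1.0609e-08 m^2
Numerator = (rho_p - rho_f) * g * d^2 = 101 * 9.81 * 1.0609e-08 = 1.0511503e-05
Denominator = 18 * mu = 18 * 0.001 = 0.018
v_s = 1.0511503e-05 / 0.018 = 5.83972e-04 m/s
Check: Re = rho_f * v_s * d / mu = 1000 * 5.83972e-04 * 1.03e-04 / 0.001 = 0.0601 < 1, so Stokes' law applies.

5.83972e-04 m/s


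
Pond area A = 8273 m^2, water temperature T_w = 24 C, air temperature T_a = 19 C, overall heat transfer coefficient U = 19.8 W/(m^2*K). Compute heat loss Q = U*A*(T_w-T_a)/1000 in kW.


Temperature difference dT = 24 - 19 = 5 K
Heat loss (W) = U * A * dT = 19.8 * 8273 * 5 = 819027 W
Convert to kW: 819027 / 1000 = 819.027 kW

819.027 kW


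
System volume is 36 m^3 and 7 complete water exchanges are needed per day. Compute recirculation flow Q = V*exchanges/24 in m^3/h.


Daily recirculation volume = 36 m^3 * 7 = 252 m^3/day
Flow rate Q = daily volume / 24 h = 252 / 24 = 10.5 m^3/h

10.5 m^3/h


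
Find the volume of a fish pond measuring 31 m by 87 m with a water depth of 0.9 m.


Base area = L * W = 31 * 87 = 2697 m^2
Volume = area * depth = 2697 * 0.9 = 2427.3 m^3

2427.3 m^3


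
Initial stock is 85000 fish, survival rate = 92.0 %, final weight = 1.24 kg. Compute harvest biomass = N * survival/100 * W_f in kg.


Survivors = 85000 * 92.0/100 = 78200 fish
Harvest biomass = survivors * W_f = 78200 * 1.24 = 96968 kg

96968 kg


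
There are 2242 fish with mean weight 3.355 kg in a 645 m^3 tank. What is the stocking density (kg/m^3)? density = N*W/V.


Total biomass = 2242 fish * 3.355 kg = 7521.91 kg
Density = total biomass / volume = 7521.91 / 645 = 11.6619 kg/m^3

11.6619 kg/m^3


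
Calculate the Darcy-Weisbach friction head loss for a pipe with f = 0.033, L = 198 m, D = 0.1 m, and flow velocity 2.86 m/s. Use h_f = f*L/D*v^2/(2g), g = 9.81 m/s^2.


v^2 = 2.86^2 = 8.1796 m^2/s^2
L/D = 198/0.1 = 1980
h_f = f*(L/D)*v^2/(2g) = 0.033 * 1980 * 8.1796 / 19.62 = 27.2403 m

27.2403 m


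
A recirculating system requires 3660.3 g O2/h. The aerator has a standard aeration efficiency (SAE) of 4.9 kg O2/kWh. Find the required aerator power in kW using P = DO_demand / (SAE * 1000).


SAE in g O2/kWh = 4.9 * 1000 = 4900 g/kWh
P = DO_demand / SAE_g = 3660.3 / 4900 = 0.747 kW

0.747 kW


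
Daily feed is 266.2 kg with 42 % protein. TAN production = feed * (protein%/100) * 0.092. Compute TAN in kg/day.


Protein in feed = 266.2 * 42/100 = 111.804 kg/day
TAN = protein * 0.092 = 111.804 * 0.092 = 10.285968 kg/day

10.285968 kg/day


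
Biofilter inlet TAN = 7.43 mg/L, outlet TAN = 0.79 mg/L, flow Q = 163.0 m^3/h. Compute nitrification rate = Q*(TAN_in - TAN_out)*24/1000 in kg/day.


Concentration drop: TAN_in - TAN_out = 7.43 - 0.79 = 6.64 mg/L
Hourly TAN removed = Q * dTAN = 163.0 m^3/h * 6.64 mg/L = 1082.32 g/h  (m^3/h * mg/L = g/h)
Daily TAN removed = 1082.32 * 24 = 25975.68 g/day
Convert to kg/day: 25975.68 / 1000 = 25.97568 kg/day

25.97568 kg/day


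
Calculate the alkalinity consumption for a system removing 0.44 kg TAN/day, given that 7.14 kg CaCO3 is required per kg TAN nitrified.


Alkalinity factor: 7.14 kg CaCO3 consumed per kg TAN nitrified
alk = 0.44 kg TAN * 7.14 = 3.1416 kg CaCO3/day

3.1416 kg CaCO3/day


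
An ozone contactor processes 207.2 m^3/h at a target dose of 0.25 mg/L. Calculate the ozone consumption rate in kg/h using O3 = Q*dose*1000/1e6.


O3 demand (mg/h) = Q * dose * 1000 = 207.2 * 0.25 * 1000 = 51800 mg/h
Convert mg to kg: 51800 / 1e6 = 0.0518 kg/h

0.0518 kg/h


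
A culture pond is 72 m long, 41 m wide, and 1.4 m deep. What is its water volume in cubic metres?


Base area = L * W = 72 * 41 = 2952 m^2
Volume = area * depth = 2952 * 1.4 = 4132.8 m^3

4132.8 m^3


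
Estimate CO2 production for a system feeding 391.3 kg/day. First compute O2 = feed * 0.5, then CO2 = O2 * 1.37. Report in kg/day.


O2 = 391.3 * 0.5 = 195.65
CO2 = 195.65 * 1.37 = 268.0405

268.0405 kg/day


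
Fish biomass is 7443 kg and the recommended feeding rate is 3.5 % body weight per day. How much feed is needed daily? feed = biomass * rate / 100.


Feeding rate fraction = 3.5% / 100 = 0.035
Daily feed = 7443 kg * 0.035 = 260.505 kg/day

260.505 kg/day


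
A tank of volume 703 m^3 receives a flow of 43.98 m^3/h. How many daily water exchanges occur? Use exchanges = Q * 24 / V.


Daily flow volume = 43.98 m^3/h * 24 h = 1055.52 m^3/day
Exchanges = daily flow / tank volume = 1055.52 / 703 = 1.50145 exchanges/day

1.50145 exchanges/day


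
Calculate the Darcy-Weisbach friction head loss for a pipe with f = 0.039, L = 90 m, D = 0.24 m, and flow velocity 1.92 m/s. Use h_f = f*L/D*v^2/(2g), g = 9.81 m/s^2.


v^2 = 1.92^2 = 3.6864 m^2/s^2
L/D = 90/0.24 = 375
h_f = f*(L/D)*v^2/(2g) = 0.039 * 375 * 3.6864 / 19.62 = 2.74789 m

2.74789 m


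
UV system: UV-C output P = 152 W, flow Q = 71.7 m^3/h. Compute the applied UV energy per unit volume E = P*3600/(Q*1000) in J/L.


Energy delivered per hour = 152 W * 3600 s = 547200 J/h
Volume treated per hour = 71.7 m^3/h * 1000 = 71700 L/h
dose = 547200 / 71700 = 7.6318 J/L

7.6318 J/L


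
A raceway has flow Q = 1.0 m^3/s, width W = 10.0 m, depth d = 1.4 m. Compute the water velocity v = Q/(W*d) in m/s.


Cross-sectional area = W * d = 10.0 * 1.4 = 14 m^2
Velocity = Q / A = 1.0 / 14 = 0.0714286 m/s

0.0714286 m/s


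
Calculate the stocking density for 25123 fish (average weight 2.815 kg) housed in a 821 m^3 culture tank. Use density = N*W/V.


Total biomass = 25123 fish * 2.815 kg = 70721.245 kg
Density = total biomass / volume = 70721.245 / 821 = 86.1404 kg/m^3

86.1404 kg/m^3


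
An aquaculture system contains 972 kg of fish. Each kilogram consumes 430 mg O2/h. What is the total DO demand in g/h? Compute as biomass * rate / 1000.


Total O2 consumption (mg/h) = 972 kg * 430 mg/(kg*h) = 417960 mg/h
Convert to g/h: 417960 / 1000 = 417.96 g/h

417.96 g/h


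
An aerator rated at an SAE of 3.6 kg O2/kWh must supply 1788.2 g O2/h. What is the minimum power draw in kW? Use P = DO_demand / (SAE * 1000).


SAE in g O2/kWh = 3.6 * 1000 = 3600 g/kWh
P = DO_demand / SAE_g = 1788.2 / 3600 = 0.496722 kW

0.496722 kW


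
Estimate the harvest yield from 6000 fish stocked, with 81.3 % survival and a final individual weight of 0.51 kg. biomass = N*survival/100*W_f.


Survivors = 6000 * 81.3/100 = 4878 fish
Harvest biomass = survivors * W_f = 4878 * 0.51 = 2487.78 kg

2487.78 kg


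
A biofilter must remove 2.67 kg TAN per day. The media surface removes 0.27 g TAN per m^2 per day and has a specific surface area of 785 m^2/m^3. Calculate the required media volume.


A = 2.67*1000 / 0.27 = 9888.8889 m^2
V = 9888.8889 / 785 = 12.5973

12.5973 m^3


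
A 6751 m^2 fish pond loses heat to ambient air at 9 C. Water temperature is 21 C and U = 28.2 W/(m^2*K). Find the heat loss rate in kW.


Temperature difference dT = 21 - 9 = 12 K
Heat loss (W) = U * A * dT = 28.2 * 6751 * 12 = 2284538.4 W
Convert to kW: 2284538.4 / 1000 = 2284.5384 kW

2284.5384 kW


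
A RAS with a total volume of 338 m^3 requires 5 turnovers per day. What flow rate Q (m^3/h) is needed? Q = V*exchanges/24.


Daily recirculation volume = 338 m^3 * 5 = 1690 m^3/day
Flow rate Q = daily volume / 24 h = 1690 / 24 = 70.4167 m^3/h

70.4167 m^3/h


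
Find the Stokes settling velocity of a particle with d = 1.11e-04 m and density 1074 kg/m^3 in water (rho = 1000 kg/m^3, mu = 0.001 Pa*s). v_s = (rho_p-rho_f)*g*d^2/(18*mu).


Density difference: rho_p - rho_f = 1074 - 1000 = 74 kg/m^3
d^2 = (1.11e-04)^2 = 1.2321e-08 m^2
Numerator = (rho_p - rho_f) * g * d^2 = 74 * 9.81 * 1.2321e-08 = 8.9443067e-06
Denominator = 18 * mu = 18 * 0.001 = 0.018
v_s = 8.9443067e-06 / 0.018 = 4.96906e-04 m/s
Check: Re = rho_f * v_s * d / mu = 1000 * 4.96906e-04 * 1.11e-04 / 0.001 = 0.0552 < 1, so Stokes' law applies.

4.96906e-04 m/s


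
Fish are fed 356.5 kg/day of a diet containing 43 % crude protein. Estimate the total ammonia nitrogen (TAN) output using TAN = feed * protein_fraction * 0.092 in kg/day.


Protein in feed = 356.5 * 43/100 = 153.295 kg/day
TAN = protein * 0.092 = 153.295 * 0.092 = 14.10314 kg/day

14.10314 kg/day


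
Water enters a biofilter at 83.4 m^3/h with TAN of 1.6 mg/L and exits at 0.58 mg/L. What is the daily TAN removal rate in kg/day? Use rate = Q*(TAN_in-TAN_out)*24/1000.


Concentration drop: TAN_in - TAN_out = 1.6 - 0.58 = 1.02 mg/L
Hourly TAN removed = Q * dTAN = 83.4 m^3/h * 1.02 mg/L = 85.068 g/h  (m^3/h * mg/L = g/h)
Daily TAN removed = 85.068 * 24 = 2041.632 g/day
Convert to kg/day: 2041.632 / 1000 = 2.041632 kg/day

2.041632 kg/day


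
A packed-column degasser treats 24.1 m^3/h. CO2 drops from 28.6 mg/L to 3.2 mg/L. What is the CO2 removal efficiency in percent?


CO2_out / CO2_in = 3.2 / 28.6 = 0.11188811
Fraction remaining = 0.11188811
efficiency = (1 - 0.11188811) * 100 = 88.8112 %

88.8112 %


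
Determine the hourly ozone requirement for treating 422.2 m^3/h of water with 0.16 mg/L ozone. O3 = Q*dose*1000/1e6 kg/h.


O3 demand (mg/h) = Q * dose * 1000 = 422.2 * 0.16 * 1000 = 67552 mg/h
Convert mg to kg: 67552 / 1e6 = 0.067552 kg/h

0.067552 kg/h


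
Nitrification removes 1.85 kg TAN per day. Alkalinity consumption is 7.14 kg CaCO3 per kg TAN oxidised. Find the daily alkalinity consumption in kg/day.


Alkalinity factor: 7.14 kg CaCO3 consumed per kg TAN nitrified
alk = 1.85 kg TAN * 7.14 = 13.209 kg CaCO3/day

13.209 kg CaCO3/day


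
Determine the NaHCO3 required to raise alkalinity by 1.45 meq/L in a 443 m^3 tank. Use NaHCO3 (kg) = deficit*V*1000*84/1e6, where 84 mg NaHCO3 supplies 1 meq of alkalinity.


Tank volume in L = 443 m^3 * 1000 = 443000 L
Total meq required = 1.45 meq/L * 443000 L = 642350 meq
NaHCO3 mass = 642350 meq * 84 mg/meq / 1e6 = 53.9574 kg

53.9574 kg


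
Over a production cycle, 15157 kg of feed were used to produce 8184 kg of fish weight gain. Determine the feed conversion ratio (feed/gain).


FCR = feed consumed / weight gained
FCR = 15157 kg / 8184 kg = 1.85203

1.85203


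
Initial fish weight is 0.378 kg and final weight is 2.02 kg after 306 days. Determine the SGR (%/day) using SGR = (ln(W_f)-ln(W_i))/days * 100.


ln(W_f) = ln(2.02) = 0.70309751
ln(W_i) = ln(0.378) = -0.97286108
ln(W_f) - ln(W_i) = 0.70309751 - -0.97286108 = 1.6759586
SGR = 1.6759586 / 306 * 100 = 0.547699 %/day

0.547699 %/day


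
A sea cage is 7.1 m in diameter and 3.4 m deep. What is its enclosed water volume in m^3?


r = d/2 = 7.1/2 = 3.55 m
Base area = pi*r^2 = pi*3.55^2 = 39.591921 m^2
Volume = 39.591921 * 3.4 = 134.613 m^3

134.613 m^3


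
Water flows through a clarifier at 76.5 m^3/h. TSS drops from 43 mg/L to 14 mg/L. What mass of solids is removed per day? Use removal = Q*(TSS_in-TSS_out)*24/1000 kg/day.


Concentration drop: TSS_in - TSS_out = 43 - 14 = 29 mg/L
Hourly solids removed = Q * dTSS = 76.5 m^3/h * 29 mg/L = 2218.5 g/h  (m^3/h * mg/L = g/h)
Daily solids removed = 2218.5 * 24 = 53244 g/day
Convert g to kg: 53244 / 1000 = 53.244 kg/day

53.244 kg/day


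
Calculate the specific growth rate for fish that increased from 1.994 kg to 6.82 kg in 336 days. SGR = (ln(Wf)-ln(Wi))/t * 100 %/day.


ln(W_f) = ln(6.82) = 1.9198595
ln(W_i) = ln(1.994) = 0.69014267
ln(W_f) - ln(W_i) = 1.9198595 - 0.69014267 = 1.2297168
SGR = 1.2297168 / 336 * 100 = 0.365987 %/day

0.365987 %/day


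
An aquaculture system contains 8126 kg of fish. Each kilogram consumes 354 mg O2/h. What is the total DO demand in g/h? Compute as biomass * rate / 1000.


Total O2 consumption (mg/h) = 8126 kg * 354 mg/(kg*h) = 2876604 mg/h
Convert to g/h: 2876604 / 1000 = 2876.604 g/h

2876.604 g/h


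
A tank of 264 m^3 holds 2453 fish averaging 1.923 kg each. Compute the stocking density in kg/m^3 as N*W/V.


Total biomass = 2453 fish * 1.923 kg = 4717.119 kg
Density = total biomass / volume = 4717.119 / 264 = 17.8679 kg/m^3

17.8679 kg/m^3


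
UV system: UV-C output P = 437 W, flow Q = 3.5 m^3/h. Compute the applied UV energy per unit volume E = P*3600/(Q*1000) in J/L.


Energy delivered per hour = 437 W * 3600 s = 1573200 J/h
Volume treated per hour = 3.5 m^3/h * 1000 = 3500 L/h
dose = 1573200 / 3500 = 449.486 J/L

449.486 J/L


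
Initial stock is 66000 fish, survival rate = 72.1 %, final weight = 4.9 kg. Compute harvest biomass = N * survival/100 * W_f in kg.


Survivors = 66000 * 72.1/100 = 47586 fish
Harvest biomass = survivors * W_f = 47586 * 4.9 = 233171.4 kg

233171.4 kg


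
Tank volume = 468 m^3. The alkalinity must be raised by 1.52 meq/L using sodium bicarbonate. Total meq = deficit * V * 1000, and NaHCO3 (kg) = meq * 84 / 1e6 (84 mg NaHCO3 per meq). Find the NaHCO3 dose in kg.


Tank volume in L = 468 m^3 * 1000 = 468000 L
Total meq required = 1.52 meq/L * 468000 L = 711360 meq
NaHCO3 mass = 711360 meq * 84 mg/meq / 1e6 = 59.7542 kg

59.7542 kg


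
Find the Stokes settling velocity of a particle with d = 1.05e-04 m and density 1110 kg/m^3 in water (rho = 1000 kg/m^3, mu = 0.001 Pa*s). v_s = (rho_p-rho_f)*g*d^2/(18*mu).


Density difference: rho_p - rho_f = 1110 - 1000 = 110 kg/m^3
d^2 = (1.05e-04)^2 = 1.1025e-08 m^2
Numerator = (rho_p - rho_f) * g * d^2 = 110 * 9.81 * 1.1025e-08 = 1.1897078e-05
Denominator = 18 * mu = 18 * 0.001 = 0.018
v_s = 1.1897078e-05 / 0.018 = 6.60949e-04 m/s
Check: Re = rho_f * v_s * d / mu = 1000 * 6.60949e-04 * 1.05e-04 / 0.001 = 0.0694 < 1, so Stokes' law applies.

6.60949e-04 m/s


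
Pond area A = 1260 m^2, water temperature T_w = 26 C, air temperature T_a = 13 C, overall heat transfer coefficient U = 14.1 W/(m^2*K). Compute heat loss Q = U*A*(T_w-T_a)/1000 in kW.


Temperature difference dT = 26 - 13 = 13 K
Heat loss (W) = U * A * dT = 14.1 * 1260 * 13 = 230958 W
Convert to kW: 230958 / 1000 = 230.958 kW

230.958 kW


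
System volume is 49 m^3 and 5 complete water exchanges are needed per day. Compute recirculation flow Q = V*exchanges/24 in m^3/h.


Daily recirculation volume = 49 m^3 * 5 = 245 m^3/day
Flow rate Q = daily volume / 24 h = 245 / 24 = 10.2083 m^3/h

10.2083 m^3/h


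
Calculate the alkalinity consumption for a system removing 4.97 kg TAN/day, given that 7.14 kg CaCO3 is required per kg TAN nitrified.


Alkalinity factor: 7.14 kg CaCO3 consumed per kg TAN nitrified
alk = 4.97 kg TAN * 7.14 = 35.4858 kg CaCO3/day

35.4858 kg CaCO3/day


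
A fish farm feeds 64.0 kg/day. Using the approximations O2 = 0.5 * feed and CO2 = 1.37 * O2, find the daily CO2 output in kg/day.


O2 = 64.0 * 0.5 = 32
CO2 = 32 * 1.37 = 43.84

43.84 kg/day


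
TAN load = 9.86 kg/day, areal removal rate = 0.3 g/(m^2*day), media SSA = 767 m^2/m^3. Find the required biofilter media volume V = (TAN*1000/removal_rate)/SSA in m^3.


A = 9.86*1000 / 0.3 = 32866.667 m^2
V = 32866.667 / 767 = 42.8509

42.8509 m^3


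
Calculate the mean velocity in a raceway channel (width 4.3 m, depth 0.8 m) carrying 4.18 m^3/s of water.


Cross-sectional area = W * d = 4.3 * 0.8 = 3.44 m^2
Velocity = Q / A = 4.18 / 3.44 = 1.21512 m/s

1.21512 m/s


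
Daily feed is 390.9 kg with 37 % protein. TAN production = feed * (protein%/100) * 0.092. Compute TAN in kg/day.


Protein in feed = 390.9 * 37/100 = 144.633 kg/day
TAN = protein * 0.092 = 144.633 * 0.092 = 13.306236 kg/day

13.306236 kg/day


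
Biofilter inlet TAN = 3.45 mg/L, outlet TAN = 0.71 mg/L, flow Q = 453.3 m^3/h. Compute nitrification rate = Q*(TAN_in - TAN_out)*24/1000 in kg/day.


Concentration drop: TAN_in - TAN_out = 3.45 - 0.71 = 2.74 mg/L
Hourly TAN removed = Q * dTAN = 453.3 m^3/h * 2.74 mg/L = 1242.042 g/h  (m^3/h * mg/L = g/h)
Daily TAN removed = 1242.042 * 24 = 29809.008 g/day
Convert to kg/day: 29809.008 / 1000 = 29.809008 kg/day

29.809008 kg/day


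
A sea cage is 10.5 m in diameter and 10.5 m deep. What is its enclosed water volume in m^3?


r = d/2 = 10.5/2 = 5.25 m
Base area = pi*r^2 = pi*5.25^2 = 86.590148 m^2
Volume = 86.590148 * 10.5 = 909.197 m^3

909.197 m^3


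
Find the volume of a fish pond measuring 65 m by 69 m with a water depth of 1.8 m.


Base area = L * W = 65 * 69 = 4485 m^2
Volume = area * depth = 4485 * 1.8 = 8073 m^3

8073 m^3


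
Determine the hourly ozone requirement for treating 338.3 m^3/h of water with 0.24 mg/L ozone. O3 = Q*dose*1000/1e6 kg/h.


O3 demand (mg/h) = Q * dose * 1000 = 338.3 * 0.24 * 1000 = 81192 mg/h
Convert mg to kg: 81192 / 1e6 = 0.081192 kg/h

0.081192 kg/h


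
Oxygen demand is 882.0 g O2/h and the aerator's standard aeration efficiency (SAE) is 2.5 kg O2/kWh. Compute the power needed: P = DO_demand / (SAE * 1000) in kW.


SAE in g O2/kWh = 2.5 * 1000 = 2500 g/kWh
P = DO_demand / SAE_g = 882.0 / 2500 = 0.3528 kW

0.3528 kW


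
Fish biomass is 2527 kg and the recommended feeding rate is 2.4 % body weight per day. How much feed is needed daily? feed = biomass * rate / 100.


Feeding rate fraction = 2.4% / 100 = 0.024
Daily feed = 2527 kg * 0.024 = 60.648 kg/day

60.648 kg/day


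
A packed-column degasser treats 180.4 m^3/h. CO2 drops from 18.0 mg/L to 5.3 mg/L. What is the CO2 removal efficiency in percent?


CO2_out / CO2_in = 5.3 / 18.0 = 0.29444444
Fraction remaining = 0.29444444
efficiency = (1 - 0.29444444) * 100 = 70.5556 %

70.5556 %


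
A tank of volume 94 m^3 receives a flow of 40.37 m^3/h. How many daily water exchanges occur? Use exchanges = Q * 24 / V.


Daily flow volume = 40.37 m^3/h * 24 h = 968.88 m^3/day
Exchanges = daily flow / tank volume = 968.88 / 94 = 10.3072 exchanges/day

10.3072 exchanges/day


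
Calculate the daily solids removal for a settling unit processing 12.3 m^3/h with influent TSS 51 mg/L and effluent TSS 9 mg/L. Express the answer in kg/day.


Concentration drop: TSS_in - TSS_out = 51 - 9 = 42 mg/L
Hourly solids removed = Q * dTSS = 12.3 m^3/h * 42 mg/L = 516.6 g/h  (m^3/h * mg/L = g/h)
Daily solids removed = 516.6 * 24 = 12398.4 g/day
Convert g to kg: 12398.4 / 1000 = 12.3984 kg/day

12.3984 kg/day


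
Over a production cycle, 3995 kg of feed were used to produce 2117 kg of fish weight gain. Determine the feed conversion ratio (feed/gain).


FCR = feed consumed / weight gained
FCR = 3995 kg / 2117 kg = 1.8871

1.8871


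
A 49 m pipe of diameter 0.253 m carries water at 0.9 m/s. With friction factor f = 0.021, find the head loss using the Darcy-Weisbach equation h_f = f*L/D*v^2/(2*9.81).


v^2 = 0.9^2 = 0.81 m^2/s^2
L/D = 49/0.253 = 193.67589
h_f = f*(L/D)*v^2/(2g) = 0.021 * 193.67589 * 0.81 / 19.62 = 0.167912 m

0.167912 m


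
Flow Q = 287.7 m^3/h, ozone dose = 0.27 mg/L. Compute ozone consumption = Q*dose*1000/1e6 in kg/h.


O3 demand (mg/h) = Q * dose * 1000 = 287.7 * 0.27 * 1000 = 77679 mg/h
Convert mg to kg: 77679 / 1e6 = 0.077679 kg/h

0.077679 kg/h


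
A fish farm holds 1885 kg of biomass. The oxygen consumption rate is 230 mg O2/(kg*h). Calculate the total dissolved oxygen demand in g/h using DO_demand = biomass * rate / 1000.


Total O2 consumption (mg/h) = 1885 kg * 230 mg/(kg*h) = 433550 mg/h
Convert to g/h: 433550 / 1000 = 433.55 g/h

433.55 g/h


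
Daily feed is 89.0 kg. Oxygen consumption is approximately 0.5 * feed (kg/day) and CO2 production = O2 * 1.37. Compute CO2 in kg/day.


O2 = 89.0 * 0.5 = 44.5
CO2 = 44.5 * 1.37 = 60.965

60.965 kg/day


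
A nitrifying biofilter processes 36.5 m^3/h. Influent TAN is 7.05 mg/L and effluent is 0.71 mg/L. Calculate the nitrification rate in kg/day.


Concentration drop: TAN_in - TAN_out = 7.05 - 0.71 = 6.34 mg/L
Hourly TAN removed = Q * dTAN = 36.5 m^3/h * 6.34 mg/L = 231.41 g/h  (m^3/h * mg/L = g/h)
Daily TAN removed = 231.41 * 24 = 5553.84 g/day
Convert to kg/day: 5553.84 / 1000 = 5.55384 kg/day

5.55384 kg/day


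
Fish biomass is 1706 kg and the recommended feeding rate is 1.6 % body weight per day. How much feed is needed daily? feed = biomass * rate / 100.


Feeding rate fraction = 1.6% / 100 = 0.016
Daily feed = 1706 kg * 0.016 = 27.296 kg/day

27.296 kg/day


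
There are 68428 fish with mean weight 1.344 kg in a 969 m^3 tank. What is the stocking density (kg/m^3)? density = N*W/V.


Total biomass = 68428 fish * 1.344 kg = 91967.232 kg
Density = total biomass / volume = 91967.232 / 969 = 94.9094 kg/m^3

94.9094 kg/m^3


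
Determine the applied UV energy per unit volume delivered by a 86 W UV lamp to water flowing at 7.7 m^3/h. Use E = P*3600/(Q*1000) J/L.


Energy delivered per hour = 86 W * 3600 s = 309600 J/h
Volume treated per hour = 7.7 m^3/h * 1000 = 7700 L/h
dose = 309600 / 7700 = 40.2078 J/L

40.2078 J/L


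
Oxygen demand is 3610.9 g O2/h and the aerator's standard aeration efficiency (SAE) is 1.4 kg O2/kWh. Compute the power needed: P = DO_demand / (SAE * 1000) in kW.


SAE in g O2/kWh = 1.4 * 1000 = 1400 g/kWh
P = DO_demand / SAE_g = 3610.9 / 1400 = 2.57921 kW

2.57921 kW


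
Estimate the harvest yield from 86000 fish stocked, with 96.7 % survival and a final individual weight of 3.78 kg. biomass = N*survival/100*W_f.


Survivors = 86000 * 96.7/100 = 83162 fish
Harvest biomass = survivors * W_f = 83162 * 3.78 = 314352.36 kg

314352.36 kg


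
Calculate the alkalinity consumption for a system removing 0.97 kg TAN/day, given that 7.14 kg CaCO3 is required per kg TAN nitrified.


Alkalinity factor: 7.14 kg CaCO3 consumed per kg TAN nitrified
alk = 0.97 kg TAN * 7.14 = 6.9258 kg CaCO3/day

6.9258 kg CaCO3/day


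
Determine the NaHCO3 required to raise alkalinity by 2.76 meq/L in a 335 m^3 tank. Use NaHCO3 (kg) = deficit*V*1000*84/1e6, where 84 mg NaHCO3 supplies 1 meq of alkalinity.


Tank volume in L = 335 m^3 * 1000 = 335000 L
Total meq required = 2.76 meq/L * 335000 L = 924600 meq
NaHCO3 mass = 924600 meq * 84 mg/meq / 1e6 = 77.6664 kg

77.6664 kg


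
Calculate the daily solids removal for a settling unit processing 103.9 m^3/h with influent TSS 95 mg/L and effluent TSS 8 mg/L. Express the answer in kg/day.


Concentration drop: TSS_in - TSS_out = 95 - 8 = 87 mg/L
Hourly solids removed = Q * dTSS = 103.9 m^3/h * 87 mg/L = 9039.3 g/h  (m^3/h * mg/L = g/h)
Daily solids removed = 9039.3 * 24 = 216943.2 g/day
Convert g to kg: 216943.2 / 1000 = 216.9432 kg/day

216.9432 kg/day


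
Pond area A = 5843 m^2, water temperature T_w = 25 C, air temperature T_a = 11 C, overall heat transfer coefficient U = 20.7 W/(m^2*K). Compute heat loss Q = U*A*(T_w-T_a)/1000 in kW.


Temperature difference dT = 25 - 11 = 14 K
Heat loss (W) = U * A * dT = 20.7 * 5843 * 14 = 1693301.4 W
Convert to kW: 1693301.4 / 1000 = 1693.3014 kW

1693.3014 kW


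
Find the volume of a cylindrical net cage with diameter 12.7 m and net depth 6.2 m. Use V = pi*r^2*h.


r = d/2 = 12.7/2 = 6.35 m
Base area = pi*r^2 = pi*6.35^2 = 126.67687 m^2
Volume = 126.67687 * 6.2 = 785.397 m^3

785.397 m^3


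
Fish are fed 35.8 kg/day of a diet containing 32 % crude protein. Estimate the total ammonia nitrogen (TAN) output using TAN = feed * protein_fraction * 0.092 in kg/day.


Protein in feed = 35.8 * 32/100 = 11.456 kg/day
TAN = protein * 0.092 = 11.456 * 0.092 = 1.053952 kg/day

1.053952 kg/day


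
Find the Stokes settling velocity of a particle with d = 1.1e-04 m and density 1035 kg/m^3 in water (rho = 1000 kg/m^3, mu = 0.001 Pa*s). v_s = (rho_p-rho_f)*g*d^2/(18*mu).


Density difference: rho_p - rho_f = 1035 - 1000 = 35 kg/m^3
d^2 = (1.1e-04)^2 = 1.21e-08 m^2
Numerator = (rho_p - rho_f) * g * d^2 = 35 * 9.81 * 1.21e-08 = 4.154535e-06
Denominator = 18 * mu = 18 * 0.001 = 0.018
v_s = 4.154535e-06 / 0.018 = 2.30807e-04 m/s
Check: Re = rho_f * v_s * d / mu = 1000 * 2.30807e-04 * 1.1e-04 / 0.001 = 0.0254 < 1, so Stokes' law applies.

2.30807e-04 m/s


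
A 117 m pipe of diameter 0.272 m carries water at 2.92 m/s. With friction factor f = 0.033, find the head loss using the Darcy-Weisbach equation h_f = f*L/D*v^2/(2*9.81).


v^2 = 2.92^2 = 8.5264 m^2/s^2
L/D = 117/0.272 = 430.14706
h_f = f*(L/D)*v^2/(2g) = 0.033 * 430.14706 * 8.5264 / 19.62 = 6.16876 m

6.16876 m


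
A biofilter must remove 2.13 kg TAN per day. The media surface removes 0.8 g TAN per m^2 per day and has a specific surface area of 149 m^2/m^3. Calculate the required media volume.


A = 2.13*1000 / 0.8 = 2662.5 m^2
V = 2662.5 / 149 = 17.8691

17.8691 m^3


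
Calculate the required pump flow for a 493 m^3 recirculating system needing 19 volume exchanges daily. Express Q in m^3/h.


Daily recirculation volume = 493 m^3 * 19 = 9367 m^3/day
Flow rate Q = daily volume / 24 h = 9367 / 24 = 390.292 m^3/h

390.292 m^3/h


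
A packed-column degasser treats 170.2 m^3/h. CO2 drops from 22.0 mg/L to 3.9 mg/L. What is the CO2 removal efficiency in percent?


CO2_out / CO2_in = 3.9 / 22.0 = 0.17727273
Fraction remaining = 0.17727273
efficiency = (1 - 0.17727273) * 100 = 82.2727 %

82.2727 %


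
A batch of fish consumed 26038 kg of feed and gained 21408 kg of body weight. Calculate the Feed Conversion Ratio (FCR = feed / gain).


FCR = feed consumed / weight gained
FCR = 26038 kg / 21408 kg = 1.21627

1.21627


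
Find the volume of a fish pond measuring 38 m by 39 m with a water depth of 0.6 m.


Base area = L * W = 38 * 39 = 1482 m^2
Volume = area * depth = 1482 * 0.6 = 889.2 m^3

889.2 m^3


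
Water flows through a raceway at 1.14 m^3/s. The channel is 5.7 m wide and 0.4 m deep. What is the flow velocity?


Cross-sectional area = W * d = 5.7 * 0.4 = 2.28 m^2
Velocity = Q / A = 1.14 / 2.28 = 0.5 m/s

0.5 m/s


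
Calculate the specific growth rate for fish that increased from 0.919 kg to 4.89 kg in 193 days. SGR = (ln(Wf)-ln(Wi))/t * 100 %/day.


ln(W_f) = ln(4.89) = 1.5871923
ln(W_i) = ln(0.919) = -0.084469157
ln(W_f) - ln(W_i) = 1.5871923 - -0.084469157 = 1.6716615
SGR = 1.6716615 / 193 * 100 = 0.866146 %/day

0.866146 %/day


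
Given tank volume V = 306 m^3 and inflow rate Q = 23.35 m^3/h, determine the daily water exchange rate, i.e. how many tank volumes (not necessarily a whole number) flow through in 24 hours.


Daily flow volume = 23.35 m^3/h * 24 h = 560.4 m^3/day
Exchanges = daily flow / tank volume = 560.4 / 306 = 1.83137 exchanges/day

1.83137 exchanges/day


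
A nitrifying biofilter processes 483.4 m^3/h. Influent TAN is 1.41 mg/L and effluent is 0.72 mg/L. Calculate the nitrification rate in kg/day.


Concentration drop: TAN_in - TAN_out = 1.41 - 0.72 = 0.69 mg/L
Hourly TAN removed = Q * dTAN = 483.4 m^3/h * 0.69 mg/L = 333.546 g/h  (m^3/h * mg/L = g/h)
Daily TAN removed = 333.546 * 24 = 8005.104 g/day
Convert to kg/day: 8005.104 / 1000 = 8.005104 kg/day

8.005104 kg/day


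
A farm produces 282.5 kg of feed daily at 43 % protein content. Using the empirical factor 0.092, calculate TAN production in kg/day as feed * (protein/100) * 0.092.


Protein in feed = 282.5 * 43/100 = 121.475 kg/day
TAN = protein * 0.092 = 121.475 * 0.092 = 11.1757 kg/day

11.1757 kg/day


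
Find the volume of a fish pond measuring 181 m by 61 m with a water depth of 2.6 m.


Base area = L * W = 181 * 61 = 11041 m^2
Volume = area * depth = 11041 * 2.6 = 28706.6 m^3

28706.6 m^3


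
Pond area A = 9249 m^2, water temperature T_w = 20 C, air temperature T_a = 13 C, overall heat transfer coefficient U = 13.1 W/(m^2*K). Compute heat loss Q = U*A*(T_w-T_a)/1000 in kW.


Temperature difference dT = 20 - 13 = 7 K
Heat loss (W) = U * A * dT = 13.1 * 9249 * 7 = 848133.3 W
Convert to kW: 848133.3 / 1000 = 848.1333 kW

848.1333 kW


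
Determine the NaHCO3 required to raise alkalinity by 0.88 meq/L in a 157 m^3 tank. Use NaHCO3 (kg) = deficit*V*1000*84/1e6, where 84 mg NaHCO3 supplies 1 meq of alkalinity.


Tank volume in L = 157 m^3 * 1000 = 157000 L
Total meq required = 0.88 meq/L * 157000 L = 138160 meq
NaHCO3 mass = 138160 meq * 84 mg/meq / 1e6 = 11.6054 kg

11.6054 kg


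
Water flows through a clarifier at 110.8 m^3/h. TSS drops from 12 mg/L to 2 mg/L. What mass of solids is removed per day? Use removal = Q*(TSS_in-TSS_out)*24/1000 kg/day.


Concentration drop: TSS_in - TSS_out = 12 - 2 = 10 mg/L
Hourly solids removed = Q * dTSS = 110.8 m^3/h * 10 mg/L = 1108 g/h  (m^3/h * mg/L = g/h)
Daily solids removed = 1108 * 24 = 26592 g/day
Convert g to kg: 26592 / 1000 = 26.592 kg/day

26.592 kg/day


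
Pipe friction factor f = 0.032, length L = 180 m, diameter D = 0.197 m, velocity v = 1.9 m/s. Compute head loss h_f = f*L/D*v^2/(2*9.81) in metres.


v^2 = 1.9^2 = 3.61 m^2/s^2
L/D = 180/0.197 = 913.70558
h_f = f*(L/D)*v^2/(2g) = 0.032 * 913.70558 * 3.61 / 19.62 = 5.37978 m

5.37978 m


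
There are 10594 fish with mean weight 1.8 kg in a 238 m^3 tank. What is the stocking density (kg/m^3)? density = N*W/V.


Total biomass = 10594 fish * 1.8 kg = 19069.2 kg
Density = total biomass / volume = 19069.2 / 238 = 80.1227 kg/m^3

80.1227 kg/m^3


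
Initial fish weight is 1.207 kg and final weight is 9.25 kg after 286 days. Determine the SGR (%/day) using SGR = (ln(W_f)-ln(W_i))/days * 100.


ln(W_f) = ln(9.25) = 2.2246236
ln(W_i) = ln(1.207) = 0.18813794
ln(W_f) - ln(W_i) = 2.2246236 - 0.18813794 = 2.0364857
SGR = 2.0364857 / 286 * 100 = 0.712058 %/day

0.712058 %/day


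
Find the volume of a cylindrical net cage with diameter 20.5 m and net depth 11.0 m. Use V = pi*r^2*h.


r = d/2 = 20.5/2 = 10.25 m
Base area = pi*r^2 = pi*10.25^2 = 330.06358 m^2
Volume = 330.06358 * 11.0 = 3630.7 m^3

3630.7 m^3


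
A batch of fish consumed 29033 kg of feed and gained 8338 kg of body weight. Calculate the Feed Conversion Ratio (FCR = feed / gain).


FCR = feed consumed / weight gained
FCR = 29033 kg / 8338 kg = 3.48201

3.48201


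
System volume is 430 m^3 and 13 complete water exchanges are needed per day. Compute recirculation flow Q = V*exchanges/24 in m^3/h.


Daily recirculation volume = 430 m^3 * 13 = 5590 m^3/day
Flow rate Q = daily volume / 24 h = 5590 / 24 = 232.917 m^3/h

232.917 m^3/h


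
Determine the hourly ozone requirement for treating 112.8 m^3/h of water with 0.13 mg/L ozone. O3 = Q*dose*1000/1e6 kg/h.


O3 demand (mg/h) = Q * dose * 1000 = 112.8 * 0.13 * 1000 = 14664 mg/h
Convert mg to kg: 14664 / 1e6 = 0.014664 kg/h

0.014664 kg/h


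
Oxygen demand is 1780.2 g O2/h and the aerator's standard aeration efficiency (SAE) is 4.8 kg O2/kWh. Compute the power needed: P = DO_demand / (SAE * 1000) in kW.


SAE in g O2/kWh = 4.8 * 1000 = 4800 g/kWh
P = DO_demand / SAE_g = 1780.2 / 4800 = 0.370875 kW

0.370875 kW


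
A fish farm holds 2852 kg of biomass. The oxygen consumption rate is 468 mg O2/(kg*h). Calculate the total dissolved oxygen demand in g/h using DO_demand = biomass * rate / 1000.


Total O2 consumption (mg/h) = 2852 kg * 468 mg/(kg*h) = 1334736 mg/h
Convert to g/h: 1334736 / 1000 = 1334.736 g/h

1334.736 g/h


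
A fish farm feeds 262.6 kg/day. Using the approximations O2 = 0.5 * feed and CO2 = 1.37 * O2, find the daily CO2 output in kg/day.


O2 = 262.6 * 0.5 = 131.3
CO2 = 131.3 * 1.37 = 179.881

179.881 kg/day
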